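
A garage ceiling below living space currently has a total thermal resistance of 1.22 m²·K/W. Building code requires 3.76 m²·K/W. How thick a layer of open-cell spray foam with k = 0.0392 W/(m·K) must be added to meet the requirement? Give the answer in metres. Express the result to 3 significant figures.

ΔR = 3.76 − 1.22 = 2.54 m²·K/W
L = ΔR × k = 2.54 × 0.0392 = 0.09957 m

0.0996 m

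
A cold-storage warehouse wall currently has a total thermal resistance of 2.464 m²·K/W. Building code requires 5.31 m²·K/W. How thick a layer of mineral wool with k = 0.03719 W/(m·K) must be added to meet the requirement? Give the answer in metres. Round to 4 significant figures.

ΔR = 5.31 − 2.464 = 2.846 m²·K/W
L = ΔR × k = 2.846 × 0.03719 = 0.10584 m

0.1058 m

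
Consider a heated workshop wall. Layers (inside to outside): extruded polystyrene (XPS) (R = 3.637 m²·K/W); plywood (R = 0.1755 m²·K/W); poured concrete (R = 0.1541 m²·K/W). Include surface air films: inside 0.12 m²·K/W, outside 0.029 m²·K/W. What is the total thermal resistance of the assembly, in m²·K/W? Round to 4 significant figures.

4.116 m²·K/W

R_total = 0.12 + 3.637 + 0.1755 + 0.1541 + 0.029 = 4.1156 m²·K/W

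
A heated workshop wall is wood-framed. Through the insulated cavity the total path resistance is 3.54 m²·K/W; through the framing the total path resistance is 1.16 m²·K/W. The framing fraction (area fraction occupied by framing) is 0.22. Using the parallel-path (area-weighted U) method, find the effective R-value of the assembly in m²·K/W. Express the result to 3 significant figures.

2.44 m²·K/W

U_eff = 0.78/3.54 + 0.22/1.16 = 0.2203 + 0.1897 = 0.41
R_eff = 1/U_eff = 2.439 m²·K/W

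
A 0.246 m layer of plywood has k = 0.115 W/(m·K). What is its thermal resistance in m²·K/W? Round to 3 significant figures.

R = L/k = 0.246/0.115 = 2.139 m²·K/W

2.14 m²·K/W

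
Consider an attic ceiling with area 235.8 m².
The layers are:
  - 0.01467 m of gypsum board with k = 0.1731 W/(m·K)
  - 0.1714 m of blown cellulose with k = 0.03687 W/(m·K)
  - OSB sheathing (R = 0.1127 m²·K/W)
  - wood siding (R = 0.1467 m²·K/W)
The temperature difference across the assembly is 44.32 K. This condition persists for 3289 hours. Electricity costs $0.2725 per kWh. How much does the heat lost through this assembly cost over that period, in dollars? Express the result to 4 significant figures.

1876 dollars

0.01467/0.1731 = 0.084749
0.1714/0.03687 = 4.6488
R_total = 0.084749 + 4.6488 + 0.1127 + 0.1467 = 4.9929 m²·K/W
Q = 235.8 × 44.32 / 4.9929 = 2093.1 W
E = 2093.1 W × 3289 h / 1000 = 6884.2 kWh
Cost = 6884.2 × 0.2725 = $1875.9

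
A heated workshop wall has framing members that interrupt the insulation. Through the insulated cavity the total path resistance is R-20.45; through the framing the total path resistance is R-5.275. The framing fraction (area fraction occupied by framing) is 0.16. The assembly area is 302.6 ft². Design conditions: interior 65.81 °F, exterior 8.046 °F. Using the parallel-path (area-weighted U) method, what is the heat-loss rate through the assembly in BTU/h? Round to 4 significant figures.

1248 BTU/h

U_eff = 0.84/20.45 + 0.16/5.275 = 0.041076 + 0.030332 = 0.071408
R_eff = 1/U_eff = 14.004 ft²·°F·h/BTU
Q = 302.6 × (65.81 − 8.046) / 14.004 = 1248.2 BTU/h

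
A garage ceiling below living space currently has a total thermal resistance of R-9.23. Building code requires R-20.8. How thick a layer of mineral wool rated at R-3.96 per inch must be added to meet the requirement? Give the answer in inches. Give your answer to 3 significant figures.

2.92 in

ΔR = 20.8 − 9.23 = 11.57 ft²·°F·h/BTU
L = ΔR / (R/in) = 11.57/3.96 = 2.922 in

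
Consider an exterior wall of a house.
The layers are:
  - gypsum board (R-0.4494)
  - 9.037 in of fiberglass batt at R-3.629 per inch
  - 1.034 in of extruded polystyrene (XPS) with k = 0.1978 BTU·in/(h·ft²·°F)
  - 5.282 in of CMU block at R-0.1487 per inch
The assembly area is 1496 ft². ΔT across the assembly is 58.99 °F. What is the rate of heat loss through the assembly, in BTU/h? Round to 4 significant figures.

9.037 × 3.629 = 32.795
1.034/0.1978 = 5.2275
5.282 × 0.1487 = 0.78543
R_total = 0.4494 + 32.795 + 5.2275 + 0.78543 = 39.258 ft²·°F·h/BTU
Q = A·ΔT/R = 1496 × 58.99 / 39.258 = 2247.9 BTU/h

2248 BTU/h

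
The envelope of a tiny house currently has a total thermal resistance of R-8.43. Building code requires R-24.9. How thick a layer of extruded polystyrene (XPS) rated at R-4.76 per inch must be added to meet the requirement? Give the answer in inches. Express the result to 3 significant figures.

3.46 in

ΔR = 24.9 − 8.43 = 16.47 ft²·°F·h/BTU
L = ΔR / (R/in) = 16.47/4.76 = 3.46 in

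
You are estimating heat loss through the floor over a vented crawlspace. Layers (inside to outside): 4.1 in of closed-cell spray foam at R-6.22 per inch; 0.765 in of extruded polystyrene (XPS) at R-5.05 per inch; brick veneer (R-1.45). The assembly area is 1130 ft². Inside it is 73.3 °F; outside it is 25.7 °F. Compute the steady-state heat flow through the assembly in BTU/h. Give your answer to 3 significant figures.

1750 BTU/h

4.1 × 6.22 = 25.5
0.765 × 5.05 = 3.863
R_total = 25.5 + 3.863 + 1.45 = 30.82 ft²·°F·h/BTU
Q = A·ΔT/R = 1130 × (73.3 − 25.7) / 30.82 = 1745 BTU/h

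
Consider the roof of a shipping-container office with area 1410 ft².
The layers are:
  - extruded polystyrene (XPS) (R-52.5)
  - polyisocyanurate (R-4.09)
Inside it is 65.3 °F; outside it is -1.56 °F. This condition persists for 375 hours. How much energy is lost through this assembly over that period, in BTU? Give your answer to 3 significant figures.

R_total = 52.5 + 4.09 = 56.59 ft²·°F·h/BTU
Q = 1410 × (65.3 − (-1.56)) / 56.59 = 1666 BTU/h
E = 1666 × 375 = 624700 BTU

625000 BTU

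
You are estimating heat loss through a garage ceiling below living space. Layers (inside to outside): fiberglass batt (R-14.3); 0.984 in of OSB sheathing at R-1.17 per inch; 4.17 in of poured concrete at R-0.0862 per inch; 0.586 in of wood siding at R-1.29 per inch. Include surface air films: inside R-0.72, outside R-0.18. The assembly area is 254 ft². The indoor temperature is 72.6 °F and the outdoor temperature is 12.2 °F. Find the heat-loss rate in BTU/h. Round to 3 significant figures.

0.984 × 1.17 = 1.151
4.17 × 0.0862 = 0.3595
0.586 × 1.29 = 0.7559
R_total = 0.72 + 14.3 + 1.151 + 0.3595 + 0.7559 + 0.18 = 17.47 ft²·°F·h/BTU
Q = A·ΔT/R = 254 × (72.6 − 12.2) / 17.47 = 878.3 BTU/h

878 BTU/h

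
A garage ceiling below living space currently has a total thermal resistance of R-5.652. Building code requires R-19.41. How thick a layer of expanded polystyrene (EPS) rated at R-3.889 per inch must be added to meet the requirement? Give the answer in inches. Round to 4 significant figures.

3.538 in

ΔR = 19.41 − 5.652 = 13.758 ft²·°F·h/BTU
L = ΔR / (R/in) = 13.758/3.889 = 3.5377 in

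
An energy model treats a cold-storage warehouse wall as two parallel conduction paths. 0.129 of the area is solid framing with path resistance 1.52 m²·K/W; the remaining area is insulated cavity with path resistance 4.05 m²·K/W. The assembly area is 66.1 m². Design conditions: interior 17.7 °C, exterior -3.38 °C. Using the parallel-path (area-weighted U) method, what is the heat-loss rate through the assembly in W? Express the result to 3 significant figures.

418 W

U_eff = 0.871/4.05 + 0.129/1.52 = 0.2151 + 0.08487 = 0.2999
R_eff = 1/U_eff = 3.334 m²·K/W
Q = 66.1 × (17.7 − (-3.38)) / 3.334 = 417.9 W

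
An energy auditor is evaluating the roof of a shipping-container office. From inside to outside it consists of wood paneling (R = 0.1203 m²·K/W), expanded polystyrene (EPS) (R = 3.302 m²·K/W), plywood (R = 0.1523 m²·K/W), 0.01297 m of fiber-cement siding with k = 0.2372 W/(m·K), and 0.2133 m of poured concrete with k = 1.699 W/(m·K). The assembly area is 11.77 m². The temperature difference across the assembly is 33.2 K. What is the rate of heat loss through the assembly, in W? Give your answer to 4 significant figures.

104.1 W

0.01297/0.2372 = 0.05468
0.2133/1.699 = 0.12554
R_total = 0.1203 + 3.302 + 0.1523 + 0.05468 + 0.12554 = 3.7548 m²·K/W
Q = A·ΔT/R = 11.77 × 33.2 / 3.7548 = 104.07 W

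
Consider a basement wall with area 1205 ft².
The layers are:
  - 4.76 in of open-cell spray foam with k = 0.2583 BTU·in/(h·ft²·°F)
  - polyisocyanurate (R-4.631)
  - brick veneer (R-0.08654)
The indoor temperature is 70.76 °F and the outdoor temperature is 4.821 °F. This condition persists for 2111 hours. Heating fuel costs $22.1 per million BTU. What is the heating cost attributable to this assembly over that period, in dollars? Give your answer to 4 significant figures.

4.76/0.2583 = 18.428
R_total = 18.428 + 4.631 + 0.08654 = 23.146 ft²·°F·h/BTU
Q = 1205 × (70.76 − 4.821) / 23.146 = 3432.9 BTU/h
E = 3432.9 × 2111 = 7246800 BTU
Cost = 7246800/10⁶ × 22.1 = $160.15

160.2 dollars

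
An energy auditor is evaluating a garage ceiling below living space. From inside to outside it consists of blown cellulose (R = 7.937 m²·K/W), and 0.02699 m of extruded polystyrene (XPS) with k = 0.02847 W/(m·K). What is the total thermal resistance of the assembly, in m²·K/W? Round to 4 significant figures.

0.02699/0.02847 = 0.94802
R_total = 7.937 + 0.94802 = 8.885 m²·K/W

8.885 m²·K/W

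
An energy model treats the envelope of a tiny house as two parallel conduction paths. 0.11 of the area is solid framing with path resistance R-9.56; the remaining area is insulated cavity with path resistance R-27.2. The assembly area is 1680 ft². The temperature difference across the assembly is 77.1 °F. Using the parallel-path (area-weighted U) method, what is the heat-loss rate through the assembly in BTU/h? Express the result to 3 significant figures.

5730 BTU/h

U_eff = 0.89/27.2 + 0.11/9.56 = 0.03272 + 0.01151 = 0.04423
R_eff = 1/U_eff = 22.61 ft²·°F·h/BTU
Q = 1680 × 77.1 / 22.61 = 5729 BTU/h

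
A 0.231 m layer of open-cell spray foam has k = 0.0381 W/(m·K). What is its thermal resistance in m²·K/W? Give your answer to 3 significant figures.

6.06 m²·K/W

R = L/k = 0.231/0.0381 = 6.063 m²·K/W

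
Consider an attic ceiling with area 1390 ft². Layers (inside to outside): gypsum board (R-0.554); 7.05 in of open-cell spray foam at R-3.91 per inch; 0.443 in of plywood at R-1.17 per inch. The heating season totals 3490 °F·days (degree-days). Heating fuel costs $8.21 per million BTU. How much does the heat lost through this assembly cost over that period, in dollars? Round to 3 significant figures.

33.4 dollars

7.05 × 3.91 = 27.57
0.443 × 1.17 = 0.5183
R_total = 0.554 + 27.57 + 0.5183 = 28.64 ft²·°F·h/BTU
E = A × HDD × 24 / R = 1390 × 3490 × 24 / 28.64 = 4065000 BTU
Cost = 4065000/10⁶ × 8.21 = $33.38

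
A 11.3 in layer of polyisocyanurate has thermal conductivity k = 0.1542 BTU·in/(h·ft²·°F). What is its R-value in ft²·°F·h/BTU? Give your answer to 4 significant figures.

R = L/k = 11.3/0.1542 = 73.281 ft²·°F·h/BTU

73.28 ft²·°F·h/BTU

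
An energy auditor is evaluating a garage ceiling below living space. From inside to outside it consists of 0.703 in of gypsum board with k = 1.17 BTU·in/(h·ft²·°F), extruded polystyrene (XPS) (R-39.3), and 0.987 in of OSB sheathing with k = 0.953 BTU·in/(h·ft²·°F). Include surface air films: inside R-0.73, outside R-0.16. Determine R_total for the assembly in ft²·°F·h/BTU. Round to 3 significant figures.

0.703/1.17 = 0.6009
0.987/0.953 = 1.036
R_total = 0.73 + 0.6009 + 39.3 + 1.036 + 0.16 = 41.83 ft²·°F·h/BTU

41.8 ft²·°F·h/BTU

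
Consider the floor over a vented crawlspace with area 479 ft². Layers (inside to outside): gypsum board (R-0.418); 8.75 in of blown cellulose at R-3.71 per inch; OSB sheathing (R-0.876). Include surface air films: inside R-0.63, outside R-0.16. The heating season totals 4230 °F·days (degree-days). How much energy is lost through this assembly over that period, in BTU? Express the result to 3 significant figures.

1410000 BTU

8.75 × 3.71 = 32.46
R_total = 0.63 + 0.418 + 32.46 + 0.876 + 0.16 = 34.55 ft²·°F·h/BTU
E = A × HDD × 24 / R = 479 × 4230 × 24 / 34.55 = 1408000 BTU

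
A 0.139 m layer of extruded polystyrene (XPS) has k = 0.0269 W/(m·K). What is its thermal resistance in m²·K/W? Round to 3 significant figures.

R = L/k = 0.139/0.0269 = 5.167 m²·K/W

5.17 m²·K/W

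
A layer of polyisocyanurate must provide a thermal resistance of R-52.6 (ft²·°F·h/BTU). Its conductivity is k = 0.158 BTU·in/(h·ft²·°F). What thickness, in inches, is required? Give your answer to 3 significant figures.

L = R × k = 52.6 × 0.158 = 8.311 in

8.31 in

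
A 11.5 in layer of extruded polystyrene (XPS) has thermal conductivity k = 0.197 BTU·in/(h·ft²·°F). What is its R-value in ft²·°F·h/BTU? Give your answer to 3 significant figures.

R = L/k = 11.5/0.197 = 58.38 ft²·°F·h/BTU

58.4 ft²·°F·h/BTU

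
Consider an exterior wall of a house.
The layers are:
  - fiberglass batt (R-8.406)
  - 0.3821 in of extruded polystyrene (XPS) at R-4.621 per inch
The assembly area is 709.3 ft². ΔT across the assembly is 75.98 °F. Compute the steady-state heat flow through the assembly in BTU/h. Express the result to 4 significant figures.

0.3821 × 4.621 = 1.7657
R_total = 8.406 + 1.7657 = 10.172 ft²·°F·h/BTU
Q = A·ΔT/R = 709.3 × 75.98 / 10.172 = 5298.3 BTU/h

5298 BTU/h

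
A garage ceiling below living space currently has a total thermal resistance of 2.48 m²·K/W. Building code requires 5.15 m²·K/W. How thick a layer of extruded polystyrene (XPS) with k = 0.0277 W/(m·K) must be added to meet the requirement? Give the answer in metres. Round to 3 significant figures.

ΔR = 5.15 − 2.48 = 2.67 m²·K/W
L = ΔR × k = 2.67 × 0.0277 = 0.07396 m

0.0740 m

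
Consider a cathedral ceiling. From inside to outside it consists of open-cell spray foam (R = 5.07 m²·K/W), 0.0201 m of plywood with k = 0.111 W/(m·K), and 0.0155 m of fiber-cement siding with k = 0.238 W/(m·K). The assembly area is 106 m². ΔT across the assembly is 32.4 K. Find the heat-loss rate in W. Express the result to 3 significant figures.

646 W

0.0201/0.111 = 0.1811
0.0155/0.238 = 0.06513
R_total = 5.07 + 0.1811 + 0.06513 = 5.316 m²·K/W
Q = A·ΔT/R = 106 × 32.4 / 5.316 = 646 W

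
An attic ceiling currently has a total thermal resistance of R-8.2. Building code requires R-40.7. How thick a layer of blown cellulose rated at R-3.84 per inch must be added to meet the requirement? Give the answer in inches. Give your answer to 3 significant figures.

ΔR = 40.7 − 8.2 = 32.5 ft²·°F·h/BTU
L = ΔR / (R/in) = 32.5/3.84 = 8.464 in

8.46 in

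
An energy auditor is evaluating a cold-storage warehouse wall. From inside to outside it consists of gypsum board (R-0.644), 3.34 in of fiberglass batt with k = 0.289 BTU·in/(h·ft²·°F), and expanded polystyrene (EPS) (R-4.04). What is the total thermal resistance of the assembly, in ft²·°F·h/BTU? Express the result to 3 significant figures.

3.34/0.289 = 11.56
R_total = 0.644 + 11.56 + 4.04 = 16.24 ft²·°F·h/BTU

16.2 ft²·°F·h/BTU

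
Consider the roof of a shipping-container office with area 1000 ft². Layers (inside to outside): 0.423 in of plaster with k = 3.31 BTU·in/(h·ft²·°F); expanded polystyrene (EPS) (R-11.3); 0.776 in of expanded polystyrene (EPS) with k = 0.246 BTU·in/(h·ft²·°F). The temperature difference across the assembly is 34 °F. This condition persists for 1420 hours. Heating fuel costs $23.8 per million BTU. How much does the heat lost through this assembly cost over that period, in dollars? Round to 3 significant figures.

78.8 dollars

0.423/3.31 = 0.1278
0.776/0.246 = 3.154
R_total = 0.1278 + 11.3 + 3.154 = 14.58 ft²·°F·h/BTU
Q = 1000 × 34 / 14.58 = 2332 BTU/h
E = 2332 × 1420 = 3311000 BTU
Cost = 3311000/10⁶ × 23.8 = $78.8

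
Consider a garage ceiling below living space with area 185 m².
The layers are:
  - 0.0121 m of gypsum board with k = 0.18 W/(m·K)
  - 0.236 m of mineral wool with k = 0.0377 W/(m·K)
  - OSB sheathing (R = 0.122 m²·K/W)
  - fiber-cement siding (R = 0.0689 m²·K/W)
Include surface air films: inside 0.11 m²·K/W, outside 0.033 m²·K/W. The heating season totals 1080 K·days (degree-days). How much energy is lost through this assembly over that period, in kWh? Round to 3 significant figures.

0.0121/0.18 = 0.06722
0.236/0.0377 = 6.26
R_total = 0.11 + 0.06722 + 6.26 + 0.122 + 0.0689 + 0.033 = 6.661 m²·K/W
E = A × HDD × 24 / R / 1000 = 185 × 1080 × 24 / 6.661 / 1000 = 719.9 kWh

720 kWh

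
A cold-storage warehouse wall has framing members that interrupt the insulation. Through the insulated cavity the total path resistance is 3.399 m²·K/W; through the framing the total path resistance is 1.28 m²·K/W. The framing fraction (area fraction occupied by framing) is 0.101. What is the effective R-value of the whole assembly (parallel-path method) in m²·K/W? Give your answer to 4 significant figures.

2.912 m²·K/W

U_eff = 0.899/3.399 + 0.101/1.28 = 0.26449 + 0.078906 = 0.3434
R_eff = 1/U_eff = 2.9121 m²·K/W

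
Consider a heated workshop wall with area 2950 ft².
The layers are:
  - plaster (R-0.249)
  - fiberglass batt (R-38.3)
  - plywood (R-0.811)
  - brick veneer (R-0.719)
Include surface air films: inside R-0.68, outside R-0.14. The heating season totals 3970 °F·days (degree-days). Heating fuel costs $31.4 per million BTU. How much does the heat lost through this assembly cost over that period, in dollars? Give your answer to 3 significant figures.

R_total = 0.68 + 0.249 + 38.3 + 0.811 + 0.719 + 0.14 = 40.9 ft²·°F·h/BTU
E = A × HDD × 24 / R = 2950 × 3970 × 24 / 40.9 = 6872000 BTU
Cost = 6872000/10⁶ × 31.4 = $215.8

216 dollars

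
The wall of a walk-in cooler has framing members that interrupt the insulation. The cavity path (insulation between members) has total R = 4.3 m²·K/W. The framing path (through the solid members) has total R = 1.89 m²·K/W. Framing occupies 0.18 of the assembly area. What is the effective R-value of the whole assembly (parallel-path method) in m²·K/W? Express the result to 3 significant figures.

U_eff = 0.82/4.3 + 0.18/1.89 = 0.1907 + 0.09524 = 0.2859
R_eff = 1/U_eff = 3.497 m²·K/W

3.50 m²·K/W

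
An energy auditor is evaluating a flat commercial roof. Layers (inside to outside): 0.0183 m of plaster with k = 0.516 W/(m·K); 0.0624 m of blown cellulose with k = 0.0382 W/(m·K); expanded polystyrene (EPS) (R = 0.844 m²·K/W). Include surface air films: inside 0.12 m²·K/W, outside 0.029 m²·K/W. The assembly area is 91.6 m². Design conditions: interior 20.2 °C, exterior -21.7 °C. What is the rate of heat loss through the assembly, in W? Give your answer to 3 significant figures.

0.0183/0.516 = 0.03547
0.0624/0.0382 = 1.634
R_total = 0.12 + 0.03547 + 1.634 + 0.844 + 0.029 = 2.662 m²·K/W
Q = A·ΔT/R = 91.6 × (20.2 − (-21.7)) / 2.662 = 1442 W

1440 W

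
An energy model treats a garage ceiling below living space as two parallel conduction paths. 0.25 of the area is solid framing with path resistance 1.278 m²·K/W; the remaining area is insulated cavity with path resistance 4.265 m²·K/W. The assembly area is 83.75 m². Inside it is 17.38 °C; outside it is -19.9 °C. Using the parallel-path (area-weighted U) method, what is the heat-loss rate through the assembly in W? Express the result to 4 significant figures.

U_eff = 0.75/4.265 + 0.25/1.278 = 0.17585 + 0.19562 = 0.37147
R_eff = 1/U_eff = 2.692 m²·K/W
Q = 83.75 × (17.38 − (-19.9)) / 2.692 = 1159.8 W

1160 W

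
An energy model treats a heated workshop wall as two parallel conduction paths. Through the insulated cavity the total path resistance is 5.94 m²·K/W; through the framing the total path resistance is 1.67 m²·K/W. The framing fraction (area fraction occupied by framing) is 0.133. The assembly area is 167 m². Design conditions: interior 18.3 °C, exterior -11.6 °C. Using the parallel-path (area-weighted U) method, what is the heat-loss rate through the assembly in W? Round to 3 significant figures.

U_eff = 0.867/5.94 + 0.133/1.67 = 0.146 + 0.07964 = 0.2256
R_eff = 1/U_eff = 4.433 m²·K/W
Q = 167 × (18.3 − (-11.6)) / 4.433 = 1126 W

1130 W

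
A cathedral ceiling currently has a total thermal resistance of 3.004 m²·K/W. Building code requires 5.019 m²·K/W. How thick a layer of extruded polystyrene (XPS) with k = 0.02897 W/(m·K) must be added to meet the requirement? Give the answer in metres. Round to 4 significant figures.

ΔR = 5.019 − 3.004 = 2.015 m²·K/W
L = ΔR × k = 2.015 × 0.02897 = 0.058375 m

0.05837 m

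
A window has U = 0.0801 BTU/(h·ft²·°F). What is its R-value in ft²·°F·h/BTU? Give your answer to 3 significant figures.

12.5 ft²·°F·h/BTU

R = 1/U = 1/0.0801 = 12.48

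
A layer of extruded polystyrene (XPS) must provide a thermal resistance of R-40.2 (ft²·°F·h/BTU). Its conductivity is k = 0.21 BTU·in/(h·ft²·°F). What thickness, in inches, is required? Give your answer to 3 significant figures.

L = R × k = 40.2 × 0.21 = 8.442 in

8.44 in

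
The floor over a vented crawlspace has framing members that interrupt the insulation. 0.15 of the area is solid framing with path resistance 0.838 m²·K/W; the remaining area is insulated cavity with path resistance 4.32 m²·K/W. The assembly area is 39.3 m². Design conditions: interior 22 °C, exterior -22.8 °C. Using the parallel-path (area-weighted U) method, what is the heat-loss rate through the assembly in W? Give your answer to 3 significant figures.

662 W

U_eff = 0.85/4.32 + 0.15/0.838 = 0.1968 + 0.179 = 0.3758
R_eff = 1/U_eff = 2.661 m²·K/W
Q = 39.3 × (22 − (-22.8)) / 2.661 = 661.6 W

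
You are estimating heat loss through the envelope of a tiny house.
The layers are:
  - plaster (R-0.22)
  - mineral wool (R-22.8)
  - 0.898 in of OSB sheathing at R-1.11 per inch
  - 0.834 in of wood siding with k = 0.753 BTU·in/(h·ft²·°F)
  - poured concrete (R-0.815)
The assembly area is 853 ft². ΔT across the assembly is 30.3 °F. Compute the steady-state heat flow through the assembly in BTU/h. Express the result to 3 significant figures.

996 BTU/h

0.898 × 1.11 = 0.9968
0.834/0.753 = 1.108
R_total = 0.22 + 22.8 + 0.9968 + 1.108 + 0.815 = 25.94 ft²·°F·h/BTU
Q = A·ΔT/R = 853 × 30.3 / 25.94 = 996.4 BTU/h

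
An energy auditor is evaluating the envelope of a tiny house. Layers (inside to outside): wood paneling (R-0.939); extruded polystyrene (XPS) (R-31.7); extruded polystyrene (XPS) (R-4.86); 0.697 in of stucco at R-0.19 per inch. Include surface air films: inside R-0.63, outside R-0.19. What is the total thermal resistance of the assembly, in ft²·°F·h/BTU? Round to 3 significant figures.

38.5 ft²·°F·h/BTU

0.697 × 0.19 = 0.1324
R_total = 0.63 + 0.939 + 31.7 + 4.86 + 0.1324 + 0.19 = 38.45 ft²·°F·h/BTU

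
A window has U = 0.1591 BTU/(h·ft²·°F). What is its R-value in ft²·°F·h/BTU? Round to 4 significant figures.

R = 1/U = 1/0.1591 = 6.2854

6.285 ft²·°F·h/BTU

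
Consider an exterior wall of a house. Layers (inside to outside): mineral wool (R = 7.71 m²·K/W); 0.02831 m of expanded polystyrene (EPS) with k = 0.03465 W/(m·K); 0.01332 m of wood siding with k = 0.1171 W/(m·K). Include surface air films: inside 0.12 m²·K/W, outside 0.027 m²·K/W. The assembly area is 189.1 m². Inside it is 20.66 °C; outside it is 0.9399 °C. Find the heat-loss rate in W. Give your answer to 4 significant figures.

0.02831/0.03465 = 0.81703
0.01332/0.1171 = 0.11375
R_total = 0.12 + 7.71 + 0.81703 + 0.11375 + 0.027 = 8.7878 m²·K/W
Q = A·ΔT/R = 189.1 × (20.66 − 0.9399) / 8.7878 = 424.35 W

424.3 W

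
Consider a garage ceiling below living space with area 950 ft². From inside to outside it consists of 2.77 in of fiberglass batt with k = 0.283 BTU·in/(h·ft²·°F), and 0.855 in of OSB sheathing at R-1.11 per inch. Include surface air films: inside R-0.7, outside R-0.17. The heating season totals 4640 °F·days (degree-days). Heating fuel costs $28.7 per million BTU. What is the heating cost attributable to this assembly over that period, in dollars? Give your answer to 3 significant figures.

262 dollars

2.77/0.283 = 9.788
0.855 × 1.11 = 0.9491
R_total = 0.7 + 9.788 + 0.9491 + 0.17 = 11.61 ft²·°F·h/BTU
E = A × HDD × 24 / R = 950 × 4640 × 24 / 11.61 = 9114000 BTU
Cost = 9114000/10⁶ × 28.7 = $261.6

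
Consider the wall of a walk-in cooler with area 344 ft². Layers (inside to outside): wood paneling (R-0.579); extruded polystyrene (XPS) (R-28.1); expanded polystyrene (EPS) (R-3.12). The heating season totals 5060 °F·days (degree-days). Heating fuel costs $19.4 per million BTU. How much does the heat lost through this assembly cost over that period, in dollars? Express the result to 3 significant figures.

R_total = 0.579 + 28.1 + 3.12 = 31.8 ft²·°F·h/BTU
E = A × HDD × 24 / R = 344 × 5060 × 24 / 31.8 = 1314000 BTU
Cost = 1314000/10⁶ × 19.4 = $25.49

25.5 dollars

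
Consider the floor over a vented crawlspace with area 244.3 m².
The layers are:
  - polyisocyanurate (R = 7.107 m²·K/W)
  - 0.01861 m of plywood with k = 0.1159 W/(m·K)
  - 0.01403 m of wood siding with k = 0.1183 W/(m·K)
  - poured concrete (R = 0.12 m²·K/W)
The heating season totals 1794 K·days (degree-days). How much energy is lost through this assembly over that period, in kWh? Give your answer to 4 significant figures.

0.01861/0.1159 = 0.16057
0.01403/0.1183 = 0.1186
R_total = 7.107 + 0.16057 + 0.1186 + 0.12 = 7.5062 m²·K/W
E = A × HDD × 24 / R / 1000 = 244.3 × 1794 × 24 / 7.5062 / 1000 = 1401.3 kWh

1401 kWh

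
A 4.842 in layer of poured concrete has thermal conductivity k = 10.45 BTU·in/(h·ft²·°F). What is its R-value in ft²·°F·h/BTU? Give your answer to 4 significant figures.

R = L/k = 4.842/10.45 = 0.46335 ft²·°F·h/BTU

0.4633 ft²·°F·h/BTU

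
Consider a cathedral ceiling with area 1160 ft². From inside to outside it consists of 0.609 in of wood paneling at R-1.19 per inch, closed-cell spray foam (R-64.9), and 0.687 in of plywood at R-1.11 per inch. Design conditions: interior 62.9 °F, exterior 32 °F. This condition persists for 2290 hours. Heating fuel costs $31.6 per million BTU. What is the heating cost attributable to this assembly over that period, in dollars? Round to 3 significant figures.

0.609 × 1.19 = 0.7247
0.687 × 1.11 = 0.7626
R_total = 0.7247 + 64.9 + 0.7626 = 66.39 ft²·°F·h/BTU
Q = 1160 × (62.9 − 32) / 66.39 = 539.9 BTU/h
E = 539.9 × 2290 = 1236000 BTU
Cost = 1236000/10⁶ × 31.6 = $39.07

39.1 dollars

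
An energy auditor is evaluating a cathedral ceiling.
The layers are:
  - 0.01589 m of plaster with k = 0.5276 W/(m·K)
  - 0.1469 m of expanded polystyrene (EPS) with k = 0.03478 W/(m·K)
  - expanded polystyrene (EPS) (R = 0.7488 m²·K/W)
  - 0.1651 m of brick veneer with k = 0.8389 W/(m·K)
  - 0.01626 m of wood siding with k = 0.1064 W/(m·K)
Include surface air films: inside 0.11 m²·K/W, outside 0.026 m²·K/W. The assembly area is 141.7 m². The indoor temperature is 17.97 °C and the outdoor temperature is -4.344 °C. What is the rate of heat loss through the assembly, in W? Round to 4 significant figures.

576.1 W

0.01589/0.5276 = 0.030118
0.1469/0.03478 = 4.2237
0.1651/0.8389 = 0.19681
0.01626/0.1064 = 0.15282
R_total = 0.11 + 0.030118 + 4.2237 + 0.7488 + 0.19681 + 0.15282 + 0.026 = 5.4882 m²·K/W
Q = A·ΔT/R = 141.7 × (17.97 − (-4.344)) / 5.4882 = 576.12 W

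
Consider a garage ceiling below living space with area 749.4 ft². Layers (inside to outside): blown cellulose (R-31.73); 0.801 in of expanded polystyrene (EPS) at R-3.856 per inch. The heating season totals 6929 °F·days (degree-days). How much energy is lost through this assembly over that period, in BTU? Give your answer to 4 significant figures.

0.801 × 3.856 = 3.0887
R_total = 31.73 + 3.0887 = 34.819 ft²·°F·h/BTU
E = A × HDD × 24 / R = 749.4 × 6929 × 24 / 34.819 = 3579200 BTU

3579000 BTU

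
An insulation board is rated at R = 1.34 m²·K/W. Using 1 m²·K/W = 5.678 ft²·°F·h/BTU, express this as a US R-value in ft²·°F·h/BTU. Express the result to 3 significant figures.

R_US = 1.34 × 5.678 = 7.609

7.61 ft²·°F·h/BTU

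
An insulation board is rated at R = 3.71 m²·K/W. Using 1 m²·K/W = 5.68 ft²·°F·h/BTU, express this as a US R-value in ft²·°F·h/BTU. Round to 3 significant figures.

R_US = 3.71 × 5.68 = 21.07

21.1 ft²·°F·h/BTU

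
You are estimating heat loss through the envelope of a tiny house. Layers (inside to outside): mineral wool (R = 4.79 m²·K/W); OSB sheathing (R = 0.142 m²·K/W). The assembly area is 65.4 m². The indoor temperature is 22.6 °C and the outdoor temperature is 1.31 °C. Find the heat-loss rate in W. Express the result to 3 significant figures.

R_total = 4.79 + 0.142 = 4.932 m²·K/W
Q = A·ΔT/R = 65.4 × (22.6 − 1.31) / 4.932 = 282.3 W

282 W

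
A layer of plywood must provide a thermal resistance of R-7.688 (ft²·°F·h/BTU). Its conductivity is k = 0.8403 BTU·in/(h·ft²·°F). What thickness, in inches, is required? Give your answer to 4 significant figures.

6.460 in

L = R × k = 7.688 × 0.8403 = 6.4602 in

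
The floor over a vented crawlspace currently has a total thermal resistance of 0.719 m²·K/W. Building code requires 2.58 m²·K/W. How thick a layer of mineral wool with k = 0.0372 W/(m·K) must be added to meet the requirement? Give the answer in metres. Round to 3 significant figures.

ΔR = 2.58 − 0.719 = 1.861 m²·K/W
L = ΔR × k = 1.861 × 0.0372 = 0.06923 m

0.0692 m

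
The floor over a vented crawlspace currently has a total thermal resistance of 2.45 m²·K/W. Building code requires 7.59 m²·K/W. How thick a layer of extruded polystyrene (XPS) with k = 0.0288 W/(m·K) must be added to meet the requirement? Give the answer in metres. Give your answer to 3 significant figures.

ΔR = 7.59 − 2.45 = 5.14 m²·K/W
L = ΔR × k = 5.14 × 0.0288 = 0.148 m

0.148 m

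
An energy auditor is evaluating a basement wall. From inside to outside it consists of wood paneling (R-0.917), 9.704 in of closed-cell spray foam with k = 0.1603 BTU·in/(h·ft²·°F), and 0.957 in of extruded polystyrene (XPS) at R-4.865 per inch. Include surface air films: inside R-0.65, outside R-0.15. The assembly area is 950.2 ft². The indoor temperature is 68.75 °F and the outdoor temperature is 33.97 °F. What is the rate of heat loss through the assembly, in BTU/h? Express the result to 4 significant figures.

493.9 BTU/h

9.704/0.1603 = 60.536
0.957 × 4.865 = 4.6558
R_total = 0.65 + 0.917 + 60.536 + 4.6558 + 0.15 = 66.909 ft²·°F·h/BTU
Q = A·ΔT/R = 950.2 × (68.75 − 33.97) / 66.909 = 493.92 BTU/h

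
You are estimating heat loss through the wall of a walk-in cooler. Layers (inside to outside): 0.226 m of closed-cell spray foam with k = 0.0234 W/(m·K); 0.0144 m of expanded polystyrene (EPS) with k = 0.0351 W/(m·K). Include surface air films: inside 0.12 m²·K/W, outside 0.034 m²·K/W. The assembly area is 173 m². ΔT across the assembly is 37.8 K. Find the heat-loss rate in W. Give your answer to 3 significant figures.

640 W

0.226/0.0234 = 9.658
0.0144/0.0351 = 0.4103
R_total = 0.12 + 9.658 + 0.4103 + 0.034 = 10.22 m²·K/W
Q = A·ΔT/R = 173 × 37.8 / 10.22 = 639.7 W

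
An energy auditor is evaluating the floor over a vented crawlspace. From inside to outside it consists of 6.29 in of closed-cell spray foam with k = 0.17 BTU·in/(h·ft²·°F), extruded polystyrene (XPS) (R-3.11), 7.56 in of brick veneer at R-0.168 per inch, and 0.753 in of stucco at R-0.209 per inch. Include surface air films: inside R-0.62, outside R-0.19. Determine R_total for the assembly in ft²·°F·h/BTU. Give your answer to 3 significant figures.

42.3 ft²·°F·h/BTU

6.29/0.17 = 37
7.56 × 0.168 = 1.27
0.753 × 0.209 = 0.1574
R_total = 0.62 + 37 + 3.11 + 1.27 + 0.1574 + 0.19 = 42.35 ft²·°F·h/BTU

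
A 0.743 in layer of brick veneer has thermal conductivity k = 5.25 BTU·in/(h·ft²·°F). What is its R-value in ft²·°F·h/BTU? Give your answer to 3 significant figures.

0.142 ft²·°F·h/BTU

R = L/k = 0.743/5.25 = 0.1415 ft²·°F·h/BTU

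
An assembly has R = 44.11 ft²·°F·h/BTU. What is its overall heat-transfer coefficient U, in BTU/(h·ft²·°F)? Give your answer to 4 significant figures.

U = 1/R = 1/44.11 = 0.022671

0.02267 BTU/(h·ft²·°F)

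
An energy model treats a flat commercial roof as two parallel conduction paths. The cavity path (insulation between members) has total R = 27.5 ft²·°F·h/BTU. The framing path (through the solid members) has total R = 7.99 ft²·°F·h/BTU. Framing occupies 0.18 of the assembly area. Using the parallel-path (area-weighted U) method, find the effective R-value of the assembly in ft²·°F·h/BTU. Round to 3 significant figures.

19.1 ft²·°F·h/BTU

U_eff = 0.82/27.5 + 0.18/7.99 = 0.02982 + 0.02253 = 0.05235
R_eff = 1/U_eff = 19.1 ft²·°F·h/BTU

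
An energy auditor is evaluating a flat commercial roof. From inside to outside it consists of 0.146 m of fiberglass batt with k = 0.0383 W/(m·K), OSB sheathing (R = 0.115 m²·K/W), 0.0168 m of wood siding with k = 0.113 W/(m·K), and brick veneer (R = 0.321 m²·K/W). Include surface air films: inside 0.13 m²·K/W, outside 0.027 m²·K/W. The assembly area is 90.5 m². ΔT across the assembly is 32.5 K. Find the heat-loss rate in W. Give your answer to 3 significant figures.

646 W

0.146/0.0383 = 3.812
0.0168/0.113 = 0.1487
R_total = 0.13 + 3.812 + 0.115 + 0.1487 + 0.321 + 0.027 = 4.554 m²·K/W
Q = A·ΔT/R = 90.5 × 32.5 / 4.554 = 645.9 W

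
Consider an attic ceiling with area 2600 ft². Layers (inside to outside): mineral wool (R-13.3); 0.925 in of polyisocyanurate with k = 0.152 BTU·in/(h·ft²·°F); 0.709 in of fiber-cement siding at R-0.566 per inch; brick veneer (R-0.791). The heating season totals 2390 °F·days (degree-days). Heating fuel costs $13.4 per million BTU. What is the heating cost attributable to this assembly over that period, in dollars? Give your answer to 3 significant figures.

0.925/0.152 = 6.086
0.709 × 0.566 = 0.4013
R_total = 13.3 + 6.086 + 0.4013 + 0.791 = 20.58 ft²·°F·h/BTU
E = A × HDD × 24 / R = 2600 × 2390 × 24 / 20.58 = 7247000 BTU
Cost = 7247000/10⁶ × 13.4 = $97.12

97.1 dollars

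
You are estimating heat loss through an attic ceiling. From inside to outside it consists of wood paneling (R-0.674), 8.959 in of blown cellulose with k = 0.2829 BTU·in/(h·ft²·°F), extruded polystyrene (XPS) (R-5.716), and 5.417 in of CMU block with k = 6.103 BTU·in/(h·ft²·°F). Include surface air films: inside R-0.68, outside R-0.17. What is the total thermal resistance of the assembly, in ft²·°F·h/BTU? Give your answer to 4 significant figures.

8.959/0.2829 = 31.668
5.417/6.103 = 0.8876
R_total = 0.68 + 0.674 + 31.668 + 5.716 + 0.8876 + 0.17 = 39.796 ft²·°F·h/BTU

39.80 ft²·°F·h/BTU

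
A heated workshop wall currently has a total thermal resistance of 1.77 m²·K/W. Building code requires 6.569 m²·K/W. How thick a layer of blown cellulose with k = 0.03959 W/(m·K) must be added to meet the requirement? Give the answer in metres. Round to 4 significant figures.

ΔR = 6.569 − 1.77 = 4.799 m²·K/W
L = ΔR × k = 4.799 × 0.03959 = 0.18999 m

0.1900 m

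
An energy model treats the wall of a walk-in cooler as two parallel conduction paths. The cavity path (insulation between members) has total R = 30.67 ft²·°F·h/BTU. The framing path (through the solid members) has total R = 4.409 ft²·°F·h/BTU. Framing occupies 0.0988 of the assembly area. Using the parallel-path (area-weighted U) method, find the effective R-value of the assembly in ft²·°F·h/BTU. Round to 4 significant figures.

U_eff = 0.9012/30.67 + 0.0988/4.409 = 0.029384 + 0.022409 = 0.051792
R_eff = 1/U_eff = 19.308 ft²·°F·h/BTU

19.31 ft²·°F·h/BTU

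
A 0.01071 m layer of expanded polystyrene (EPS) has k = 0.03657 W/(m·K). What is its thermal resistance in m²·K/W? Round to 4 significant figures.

0.2929 m²·K/W

R = L/k = 0.01071/0.03657 = 0.29286 m²·K/W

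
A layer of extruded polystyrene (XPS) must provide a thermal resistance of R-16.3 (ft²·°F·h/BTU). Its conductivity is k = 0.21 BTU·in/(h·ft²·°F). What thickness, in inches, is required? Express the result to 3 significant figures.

L = R × k = 16.3 × 0.21 = 3.423 in

3.42 in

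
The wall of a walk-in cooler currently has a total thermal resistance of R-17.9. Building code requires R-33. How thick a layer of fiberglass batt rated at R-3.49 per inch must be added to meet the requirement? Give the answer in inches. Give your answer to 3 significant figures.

4.33 in

ΔR = 33 − 17.9 = 15.1 ft²·°F·h/BTU
L = ΔR / (R/in) = 15.1/3.49 = 4.327 in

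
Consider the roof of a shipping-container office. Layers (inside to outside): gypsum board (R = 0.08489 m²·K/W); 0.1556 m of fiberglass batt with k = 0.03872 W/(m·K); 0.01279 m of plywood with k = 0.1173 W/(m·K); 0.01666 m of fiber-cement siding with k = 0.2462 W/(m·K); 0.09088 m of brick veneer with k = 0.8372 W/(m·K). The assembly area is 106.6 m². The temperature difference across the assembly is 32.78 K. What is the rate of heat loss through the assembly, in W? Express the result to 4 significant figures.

0.1556/0.03872 = 4.0186
0.01279/0.1173 = 0.10904
0.01666/0.2462 = 0.067669
0.09088/0.8372 = 0.10855
R_total = 0.08489 + 4.0186 + 0.10904 + 0.067669 + 0.10855 = 4.3887 m²·K/W
Q = A·ΔT/R = 106.6 × 32.78 / 4.3887 = 796.21 W

796.2 W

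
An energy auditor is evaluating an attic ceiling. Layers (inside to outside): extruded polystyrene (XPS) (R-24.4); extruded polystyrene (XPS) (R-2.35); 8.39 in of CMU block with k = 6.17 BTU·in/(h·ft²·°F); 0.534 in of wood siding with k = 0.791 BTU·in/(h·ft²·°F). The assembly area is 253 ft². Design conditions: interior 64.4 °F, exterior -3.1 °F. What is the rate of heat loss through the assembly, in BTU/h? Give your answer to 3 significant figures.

593 BTU/h

8.39/6.17 = 1.36
0.534/0.791 = 0.6751
R_total = 24.4 + 2.35 + 1.36 + 0.6751 = 28.78 ft²·°F·h/BTU
Q = A·ΔT/R = 253 × (64.4 − (-3.1)) / 28.78 = 593.3 BTU/h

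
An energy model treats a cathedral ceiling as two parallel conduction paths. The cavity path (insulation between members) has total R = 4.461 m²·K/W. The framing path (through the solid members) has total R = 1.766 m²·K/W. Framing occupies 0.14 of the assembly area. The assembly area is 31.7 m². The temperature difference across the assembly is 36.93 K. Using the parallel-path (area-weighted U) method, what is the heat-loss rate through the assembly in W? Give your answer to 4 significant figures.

U_eff = 0.86/4.461 + 0.14/1.766 = 0.19278 + 0.079275 = 0.27206
R_eff = 1/U_eff = 3.6757 m²·K/W
Q = 31.7 × 36.93 / 3.6757 = 318.49 W

318.5 W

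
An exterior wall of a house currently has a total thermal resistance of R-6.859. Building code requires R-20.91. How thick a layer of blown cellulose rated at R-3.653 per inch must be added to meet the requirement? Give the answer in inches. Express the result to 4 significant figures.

ΔR = 20.91 − 6.859 = 14.051 ft²·°F·h/BTU
L = ΔR / (R/in) = 14.051/3.653 = 3.8464 in

3.846 in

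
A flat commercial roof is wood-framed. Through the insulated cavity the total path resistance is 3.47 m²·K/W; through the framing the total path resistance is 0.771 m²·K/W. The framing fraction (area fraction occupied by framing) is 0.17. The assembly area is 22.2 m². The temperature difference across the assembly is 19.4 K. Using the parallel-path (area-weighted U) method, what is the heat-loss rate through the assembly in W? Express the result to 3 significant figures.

198 W

U_eff = 0.83/3.47 + 0.17/0.771 = 0.2392 + 0.2205 = 0.4597
R_eff = 1/U_eff = 2.175 m²·K/W
Q = 22.2 × 19.4 / 2.175 = 198 W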